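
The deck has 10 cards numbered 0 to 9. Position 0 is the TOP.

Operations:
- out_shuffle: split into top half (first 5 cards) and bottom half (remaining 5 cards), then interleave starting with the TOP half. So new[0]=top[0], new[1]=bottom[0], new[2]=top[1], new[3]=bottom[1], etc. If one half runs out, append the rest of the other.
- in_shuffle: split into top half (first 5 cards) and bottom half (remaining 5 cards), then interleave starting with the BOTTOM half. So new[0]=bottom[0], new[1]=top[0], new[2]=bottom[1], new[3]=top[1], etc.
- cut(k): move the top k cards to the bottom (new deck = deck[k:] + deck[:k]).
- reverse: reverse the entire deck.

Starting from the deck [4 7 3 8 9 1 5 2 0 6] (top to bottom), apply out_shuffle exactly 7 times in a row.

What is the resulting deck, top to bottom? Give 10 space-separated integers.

Answer: 4 1 7 5 3 2 8 0 9 6

Derivation:
After op 1 (out_shuffle): [4 1 7 5 3 2 8 0 9 6]
After op 2 (out_shuffle): [4 2 1 8 7 0 5 9 3 6]
After op 3 (out_shuffle): [4 0 2 5 1 9 8 3 7 6]
After op 4 (out_shuffle): [4 9 0 8 2 3 5 7 1 6]
After op 5 (out_shuffle): [4 3 9 5 0 7 8 1 2 6]
After op 6 (out_shuffle): [4 7 3 8 9 1 5 2 0 6]
After op 7 (out_shuffle): [4 1 7 5 3 2 8 0 9 6]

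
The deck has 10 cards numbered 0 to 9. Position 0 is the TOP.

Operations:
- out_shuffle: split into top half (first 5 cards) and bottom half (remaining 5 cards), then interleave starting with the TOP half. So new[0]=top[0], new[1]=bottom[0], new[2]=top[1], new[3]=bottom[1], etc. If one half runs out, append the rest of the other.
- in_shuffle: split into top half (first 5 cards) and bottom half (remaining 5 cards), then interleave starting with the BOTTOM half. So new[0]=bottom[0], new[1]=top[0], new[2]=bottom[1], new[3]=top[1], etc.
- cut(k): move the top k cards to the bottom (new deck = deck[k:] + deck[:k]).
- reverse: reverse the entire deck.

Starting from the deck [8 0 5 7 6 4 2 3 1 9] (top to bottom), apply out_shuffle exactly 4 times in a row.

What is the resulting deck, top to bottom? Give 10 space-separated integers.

Answer: 8 6 1 7 3 5 2 0 4 9

Derivation:
After op 1 (out_shuffle): [8 4 0 2 5 3 7 1 6 9]
After op 2 (out_shuffle): [8 3 4 7 0 1 2 6 5 9]
After op 3 (out_shuffle): [8 1 3 2 4 6 7 5 0 9]
After op 4 (out_shuffle): [8 6 1 7 3 5 2 0 4 9]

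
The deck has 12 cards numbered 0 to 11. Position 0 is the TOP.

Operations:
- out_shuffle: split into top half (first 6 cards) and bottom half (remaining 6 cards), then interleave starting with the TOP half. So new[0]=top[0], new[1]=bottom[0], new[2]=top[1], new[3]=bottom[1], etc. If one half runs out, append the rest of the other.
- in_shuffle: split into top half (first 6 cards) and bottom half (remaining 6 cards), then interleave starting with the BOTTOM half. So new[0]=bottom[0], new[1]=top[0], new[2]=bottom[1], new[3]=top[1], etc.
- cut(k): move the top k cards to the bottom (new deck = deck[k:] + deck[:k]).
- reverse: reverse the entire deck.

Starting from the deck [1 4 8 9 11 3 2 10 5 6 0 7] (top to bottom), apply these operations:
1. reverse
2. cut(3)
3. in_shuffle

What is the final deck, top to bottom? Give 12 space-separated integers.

After op 1 (reverse): [7 0 6 5 10 2 3 11 9 8 4 1]
After op 2 (cut(3)): [5 10 2 3 11 9 8 4 1 7 0 6]
After op 3 (in_shuffle): [8 5 4 10 1 2 7 3 0 11 6 9]

Answer: 8 5 4 10 1 2 7 3 0 11 6 9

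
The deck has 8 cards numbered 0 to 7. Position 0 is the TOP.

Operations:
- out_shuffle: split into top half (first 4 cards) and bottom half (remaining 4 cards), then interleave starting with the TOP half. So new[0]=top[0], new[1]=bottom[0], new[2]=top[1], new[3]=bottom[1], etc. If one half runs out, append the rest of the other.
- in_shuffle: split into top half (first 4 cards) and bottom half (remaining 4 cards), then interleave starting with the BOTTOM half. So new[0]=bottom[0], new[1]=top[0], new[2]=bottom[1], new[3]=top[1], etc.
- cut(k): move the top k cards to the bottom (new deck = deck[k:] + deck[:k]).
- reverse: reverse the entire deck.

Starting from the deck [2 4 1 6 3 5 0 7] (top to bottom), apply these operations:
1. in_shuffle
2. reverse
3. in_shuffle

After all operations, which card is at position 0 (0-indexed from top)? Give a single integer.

After op 1 (in_shuffle): [3 2 5 4 0 1 7 6]
After op 2 (reverse): [6 7 1 0 4 5 2 3]
After op 3 (in_shuffle): [4 6 5 7 2 1 3 0]
Position 0: card 4.

Answer: 4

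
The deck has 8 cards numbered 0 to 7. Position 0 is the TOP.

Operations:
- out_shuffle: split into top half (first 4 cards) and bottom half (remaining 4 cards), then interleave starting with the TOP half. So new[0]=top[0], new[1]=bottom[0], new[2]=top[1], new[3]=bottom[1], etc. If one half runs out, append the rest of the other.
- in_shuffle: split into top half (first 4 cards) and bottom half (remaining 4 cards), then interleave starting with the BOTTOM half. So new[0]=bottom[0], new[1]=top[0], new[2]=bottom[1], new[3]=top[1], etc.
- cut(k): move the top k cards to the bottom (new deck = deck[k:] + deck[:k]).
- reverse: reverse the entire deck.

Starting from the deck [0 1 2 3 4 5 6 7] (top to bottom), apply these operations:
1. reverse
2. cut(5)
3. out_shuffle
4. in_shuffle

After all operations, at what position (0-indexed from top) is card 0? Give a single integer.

Answer: 0

Derivation:
After op 1 (reverse): [7 6 5 4 3 2 1 0]
After op 2 (cut(5)): [2 1 0 7 6 5 4 3]
After op 3 (out_shuffle): [2 6 1 5 0 4 7 3]
After op 4 (in_shuffle): [0 2 4 6 7 1 3 5]
Card 0 is at position 0.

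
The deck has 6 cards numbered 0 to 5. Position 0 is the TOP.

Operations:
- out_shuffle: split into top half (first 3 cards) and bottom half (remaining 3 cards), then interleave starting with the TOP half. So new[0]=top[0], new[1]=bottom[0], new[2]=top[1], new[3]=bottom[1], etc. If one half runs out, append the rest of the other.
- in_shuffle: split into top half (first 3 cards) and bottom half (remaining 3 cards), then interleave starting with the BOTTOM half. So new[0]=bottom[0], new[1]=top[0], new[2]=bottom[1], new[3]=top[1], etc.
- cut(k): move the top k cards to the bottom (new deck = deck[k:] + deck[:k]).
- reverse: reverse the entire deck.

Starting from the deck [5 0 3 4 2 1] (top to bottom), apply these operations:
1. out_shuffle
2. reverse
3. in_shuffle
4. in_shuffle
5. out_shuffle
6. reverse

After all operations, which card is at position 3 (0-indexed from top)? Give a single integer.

Answer: 0

Derivation:
After op 1 (out_shuffle): [5 4 0 2 3 1]
After op 2 (reverse): [1 3 2 0 4 5]
After op 3 (in_shuffle): [0 1 4 3 5 2]
After op 4 (in_shuffle): [3 0 5 1 2 4]
After op 5 (out_shuffle): [3 1 0 2 5 4]
After op 6 (reverse): [4 5 2 0 1 3]
Position 3: card 0.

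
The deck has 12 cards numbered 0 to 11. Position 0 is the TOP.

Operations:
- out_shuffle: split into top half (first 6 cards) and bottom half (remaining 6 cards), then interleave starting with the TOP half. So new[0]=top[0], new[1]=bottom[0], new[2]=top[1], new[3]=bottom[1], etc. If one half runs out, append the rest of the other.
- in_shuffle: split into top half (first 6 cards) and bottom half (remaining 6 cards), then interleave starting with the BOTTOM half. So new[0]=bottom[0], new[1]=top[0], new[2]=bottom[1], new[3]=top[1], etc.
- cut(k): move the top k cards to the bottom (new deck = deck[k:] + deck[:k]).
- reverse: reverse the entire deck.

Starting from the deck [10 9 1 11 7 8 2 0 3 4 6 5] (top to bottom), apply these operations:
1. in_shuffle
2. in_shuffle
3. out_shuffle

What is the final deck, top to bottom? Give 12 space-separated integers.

Answer: 4 7 2 9 11 5 10 3 6 8 0 1

Derivation:
After op 1 (in_shuffle): [2 10 0 9 3 1 4 11 6 7 5 8]
After op 2 (in_shuffle): [4 2 11 10 6 0 7 9 5 3 8 1]
After op 3 (out_shuffle): [4 7 2 9 11 5 10 3 6 8 0 1]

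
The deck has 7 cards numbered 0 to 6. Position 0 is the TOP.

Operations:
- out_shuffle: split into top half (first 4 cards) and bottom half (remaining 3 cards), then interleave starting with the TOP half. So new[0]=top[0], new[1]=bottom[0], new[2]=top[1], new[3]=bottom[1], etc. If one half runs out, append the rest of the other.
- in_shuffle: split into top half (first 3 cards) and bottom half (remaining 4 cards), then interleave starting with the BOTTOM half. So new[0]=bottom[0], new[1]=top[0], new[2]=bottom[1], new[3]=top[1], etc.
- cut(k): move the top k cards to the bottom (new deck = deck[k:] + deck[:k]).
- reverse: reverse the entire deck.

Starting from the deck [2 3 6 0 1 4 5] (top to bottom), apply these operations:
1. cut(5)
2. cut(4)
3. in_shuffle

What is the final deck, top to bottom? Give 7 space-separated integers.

Answer: 4 6 5 0 2 1 3

Derivation:
After op 1 (cut(5)): [4 5 2 3 6 0 1]
After op 2 (cut(4)): [6 0 1 4 5 2 3]
After op 3 (in_shuffle): [4 6 5 0 2 1 3]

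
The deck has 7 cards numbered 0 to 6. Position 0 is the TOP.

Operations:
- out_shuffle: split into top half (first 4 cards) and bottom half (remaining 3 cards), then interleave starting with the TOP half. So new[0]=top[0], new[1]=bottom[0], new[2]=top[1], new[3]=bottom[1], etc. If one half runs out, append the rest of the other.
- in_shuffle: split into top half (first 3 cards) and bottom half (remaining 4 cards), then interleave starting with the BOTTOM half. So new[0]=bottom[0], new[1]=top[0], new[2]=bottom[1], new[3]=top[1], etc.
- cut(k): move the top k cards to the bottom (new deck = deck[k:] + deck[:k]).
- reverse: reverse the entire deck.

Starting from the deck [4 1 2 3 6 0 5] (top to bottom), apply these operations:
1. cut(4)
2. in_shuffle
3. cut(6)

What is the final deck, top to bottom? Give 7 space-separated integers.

Answer: 3 4 6 1 0 2 5

Derivation:
After op 1 (cut(4)): [6 0 5 4 1 2 3]
After op 2 (in_shuffle): [4 6 1 0 2 5 3]
After op 3 (cut(6)): [3 4 6 1 0 2 5]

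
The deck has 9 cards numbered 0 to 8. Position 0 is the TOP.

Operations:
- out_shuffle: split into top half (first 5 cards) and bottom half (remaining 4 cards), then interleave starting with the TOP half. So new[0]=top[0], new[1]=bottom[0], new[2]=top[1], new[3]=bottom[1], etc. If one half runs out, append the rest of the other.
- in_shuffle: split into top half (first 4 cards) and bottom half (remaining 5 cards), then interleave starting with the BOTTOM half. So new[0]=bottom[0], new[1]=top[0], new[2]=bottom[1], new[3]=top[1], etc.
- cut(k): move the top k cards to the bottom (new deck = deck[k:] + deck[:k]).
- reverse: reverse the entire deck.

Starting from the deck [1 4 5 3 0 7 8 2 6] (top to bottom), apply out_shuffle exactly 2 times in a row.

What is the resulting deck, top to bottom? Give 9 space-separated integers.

After op 1 (out_shuffle): [1 7 4 8 5 2 3 6 0]
After op 2 (out_shuffle): [1 2 7 3 4 6 8 0 5]

Answer: 1 2 7 3 4 6 8 0 5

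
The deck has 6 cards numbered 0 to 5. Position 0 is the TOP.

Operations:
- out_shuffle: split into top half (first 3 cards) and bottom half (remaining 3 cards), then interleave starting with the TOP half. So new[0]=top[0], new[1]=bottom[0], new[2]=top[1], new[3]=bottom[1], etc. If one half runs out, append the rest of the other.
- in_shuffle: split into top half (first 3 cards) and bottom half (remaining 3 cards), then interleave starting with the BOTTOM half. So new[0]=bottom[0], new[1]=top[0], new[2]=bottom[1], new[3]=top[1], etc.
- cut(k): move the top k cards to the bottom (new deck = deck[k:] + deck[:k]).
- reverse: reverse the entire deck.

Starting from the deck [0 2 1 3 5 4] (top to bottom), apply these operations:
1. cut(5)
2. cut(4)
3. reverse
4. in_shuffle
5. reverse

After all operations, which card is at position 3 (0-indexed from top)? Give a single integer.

After op 1 (cut(5)): [4 0 2 1 3 5]
After op 2 (cut(4)): [3 5 4 0 2 1]
After op 3 (reverse): [1 2 0 4 5 3]
After op 4 (in_shuffle): [4 1 5 2 3 0]
After op 5 (reverse): [0 3 2 5 1 4]
Position 3: card 5.

Answer: 5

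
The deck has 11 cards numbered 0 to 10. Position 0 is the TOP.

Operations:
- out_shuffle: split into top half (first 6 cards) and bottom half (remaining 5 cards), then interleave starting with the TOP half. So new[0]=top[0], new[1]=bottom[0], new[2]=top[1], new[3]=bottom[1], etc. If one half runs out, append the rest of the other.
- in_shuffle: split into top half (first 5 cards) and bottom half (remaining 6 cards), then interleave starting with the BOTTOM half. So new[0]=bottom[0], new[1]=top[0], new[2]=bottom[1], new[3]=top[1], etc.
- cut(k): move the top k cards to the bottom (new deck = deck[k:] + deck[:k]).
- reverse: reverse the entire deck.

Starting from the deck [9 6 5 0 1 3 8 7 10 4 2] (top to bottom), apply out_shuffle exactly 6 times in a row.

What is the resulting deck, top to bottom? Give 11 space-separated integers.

After op 1 (out_shuffle): [9 8 6 7 5 10 0 4 1 2 3]
After op 2 (out_shuffle): [9 0 8 4 6 1 7 2 5 3 10]
After op 3 (out_shuffle): [9 7 0 2 8 5 4 3 6 10 1]
After op 4 (out_shuffle): [9 4 7 3 0 6 2 10 8 1 5]
After op 5 (out_shuffle): [9 2 4 10 7 8 3 1 0 5 6]
After op 6 (out_shuffle): [9 3 2 1 4 0 10 5 7 6 8]

Answer: 9 3 2 1 4 0 10 5 7 6 8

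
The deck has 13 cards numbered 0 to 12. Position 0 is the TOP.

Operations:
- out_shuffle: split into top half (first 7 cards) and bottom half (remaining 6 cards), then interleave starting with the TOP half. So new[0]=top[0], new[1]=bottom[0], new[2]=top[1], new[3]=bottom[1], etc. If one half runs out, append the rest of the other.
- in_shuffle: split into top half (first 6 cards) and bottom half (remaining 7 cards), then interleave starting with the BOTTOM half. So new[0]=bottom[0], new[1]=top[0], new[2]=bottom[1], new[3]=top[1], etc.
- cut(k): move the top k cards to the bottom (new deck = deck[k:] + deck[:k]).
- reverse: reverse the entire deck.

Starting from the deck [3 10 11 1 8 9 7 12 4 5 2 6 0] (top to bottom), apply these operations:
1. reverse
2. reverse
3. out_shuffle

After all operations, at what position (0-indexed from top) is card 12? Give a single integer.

After op 1 (reverse): [0 6 2 5 4 12 7 9 8 1 11 10 3]
After op 2 (reverse): [3 10 11 1 8 9 7 12 4 5 2 6 0]
After op 3 (out_shuffle): [3 12 10 4 11 5 1 2 8 6 9 0 7]
Card 12 is at position 1.

Answer: 1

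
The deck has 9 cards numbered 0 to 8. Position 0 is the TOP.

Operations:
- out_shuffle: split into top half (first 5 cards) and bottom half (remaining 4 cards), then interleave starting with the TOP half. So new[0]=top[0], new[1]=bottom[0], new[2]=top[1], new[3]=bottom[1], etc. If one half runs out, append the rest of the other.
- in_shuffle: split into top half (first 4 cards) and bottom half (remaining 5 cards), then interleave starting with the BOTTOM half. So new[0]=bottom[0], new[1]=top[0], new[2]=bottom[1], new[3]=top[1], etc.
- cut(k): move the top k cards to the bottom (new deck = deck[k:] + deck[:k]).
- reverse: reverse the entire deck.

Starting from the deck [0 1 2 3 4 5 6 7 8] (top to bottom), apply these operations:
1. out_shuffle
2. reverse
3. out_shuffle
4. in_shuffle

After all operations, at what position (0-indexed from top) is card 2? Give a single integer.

Answer: 8

Derivation:
After op 1 (out_shuffle): [0 5 1 6 2 7 3 8 4]
After op 2 (reverse): [4 8 3 7 2 6 1 5 0]
After op 3 (out_shuffle): [4 6 8 1 3 5 7 0 2]
After op 4 (in_shuffle): [3 4 5 6 7 8 0 1 2]
Card 2 is at position 8.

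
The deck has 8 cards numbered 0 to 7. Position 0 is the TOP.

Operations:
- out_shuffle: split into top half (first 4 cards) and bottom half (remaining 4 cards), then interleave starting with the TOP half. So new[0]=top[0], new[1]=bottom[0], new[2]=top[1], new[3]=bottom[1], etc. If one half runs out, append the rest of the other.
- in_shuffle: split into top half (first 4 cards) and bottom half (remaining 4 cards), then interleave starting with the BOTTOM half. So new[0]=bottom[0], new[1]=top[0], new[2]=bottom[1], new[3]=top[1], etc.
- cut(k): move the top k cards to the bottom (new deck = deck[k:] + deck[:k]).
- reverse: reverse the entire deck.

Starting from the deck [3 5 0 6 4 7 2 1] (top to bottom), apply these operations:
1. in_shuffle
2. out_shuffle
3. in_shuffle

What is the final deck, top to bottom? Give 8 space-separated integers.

Answer: 7 4 1 2 5 3 6 0

Derivation:
After op 1 (in_shuffle): [4 3 7 5 2 0 1 6]
After op 2 (out_shuffle): [4 2 3 0 7 1 5 6]
After op 3 (in_shuffle): [7 4 1 2 5 3 6 0]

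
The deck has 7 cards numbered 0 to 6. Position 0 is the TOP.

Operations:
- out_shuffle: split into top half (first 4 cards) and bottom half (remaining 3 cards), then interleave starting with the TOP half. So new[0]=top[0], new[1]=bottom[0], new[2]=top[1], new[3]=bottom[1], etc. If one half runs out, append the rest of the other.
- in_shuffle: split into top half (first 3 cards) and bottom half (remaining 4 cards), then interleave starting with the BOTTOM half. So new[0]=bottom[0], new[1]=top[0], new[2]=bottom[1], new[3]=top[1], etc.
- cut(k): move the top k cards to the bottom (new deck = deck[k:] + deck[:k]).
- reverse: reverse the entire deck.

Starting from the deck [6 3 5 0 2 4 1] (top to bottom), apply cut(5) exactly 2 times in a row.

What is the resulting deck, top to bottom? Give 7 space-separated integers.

Answer: 0 2 4 1 6 3 5

Derivation:
After op 1 (cut(5)): [4 1 6 3 5 0 2]
After op 2 (cut(5)): [0 2 4 1 6 3 5]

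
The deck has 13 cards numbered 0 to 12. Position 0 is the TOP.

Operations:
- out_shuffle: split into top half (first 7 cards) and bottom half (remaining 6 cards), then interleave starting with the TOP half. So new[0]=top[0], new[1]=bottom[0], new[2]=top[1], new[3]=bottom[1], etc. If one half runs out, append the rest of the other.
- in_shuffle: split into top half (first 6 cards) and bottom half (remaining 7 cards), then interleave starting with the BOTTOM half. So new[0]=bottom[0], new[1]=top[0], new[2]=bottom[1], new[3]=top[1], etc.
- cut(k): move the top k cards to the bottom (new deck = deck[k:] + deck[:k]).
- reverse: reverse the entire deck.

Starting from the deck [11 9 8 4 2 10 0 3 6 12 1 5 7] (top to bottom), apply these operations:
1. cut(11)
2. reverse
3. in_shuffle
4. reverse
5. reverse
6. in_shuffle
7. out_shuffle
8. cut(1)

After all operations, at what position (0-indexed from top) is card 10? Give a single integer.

After op 1 (cut(11)): [5 7 11 9 8 4 2 10 0 3 6 12 1]
After op 2 (reverse): [1 12 6 3 0 10 2 4 8 9 11 7 5]
After op 3 (in_shuffle): [2 1 4 12 8 6 9 3 11 0 7 10 5]
After op 4 (reverse): [5 10 7 0 11 3 9 6 8 12 4 1 2]
After op 5 (reverse): [2 1 4 12 8 6 9 3 11 0 7 10 5]
After op 6 (in_shuffle): [9 2 3 1 11 4 0 12 7 8 10 6 5]
After op 7 (out_shuffle): [9 12 2 7 3 8 1 10 11 6 4 5 0]
After op 8 (cut(1)): [12 2 7 3 8 1 10 11 6 4 5 0 9]
Card 10 is at position 6.

Answer: 6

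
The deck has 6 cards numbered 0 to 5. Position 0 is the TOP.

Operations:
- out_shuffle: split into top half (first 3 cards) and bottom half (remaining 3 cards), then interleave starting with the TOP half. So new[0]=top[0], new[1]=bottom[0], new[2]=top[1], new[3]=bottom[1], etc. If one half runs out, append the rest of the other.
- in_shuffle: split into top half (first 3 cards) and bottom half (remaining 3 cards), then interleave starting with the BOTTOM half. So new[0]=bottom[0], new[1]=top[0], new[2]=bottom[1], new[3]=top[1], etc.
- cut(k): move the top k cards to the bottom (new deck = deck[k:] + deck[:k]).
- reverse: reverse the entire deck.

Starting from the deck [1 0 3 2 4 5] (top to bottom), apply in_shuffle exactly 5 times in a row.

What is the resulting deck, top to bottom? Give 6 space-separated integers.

After op 1 (in_shuffle): [2 1 4 0 5 3]
After op 2 (in_shuffle): [0 2 5 1 3 4]
After op 3 (in_shuffle): [1 0 3 2 4 5]
After op 4 (in_shuffle): [2 1 4 0 5 3]
After op 5 (in_shuffle): [0 2 5 1 3 4]

Answer: 0 2 5 1 3 4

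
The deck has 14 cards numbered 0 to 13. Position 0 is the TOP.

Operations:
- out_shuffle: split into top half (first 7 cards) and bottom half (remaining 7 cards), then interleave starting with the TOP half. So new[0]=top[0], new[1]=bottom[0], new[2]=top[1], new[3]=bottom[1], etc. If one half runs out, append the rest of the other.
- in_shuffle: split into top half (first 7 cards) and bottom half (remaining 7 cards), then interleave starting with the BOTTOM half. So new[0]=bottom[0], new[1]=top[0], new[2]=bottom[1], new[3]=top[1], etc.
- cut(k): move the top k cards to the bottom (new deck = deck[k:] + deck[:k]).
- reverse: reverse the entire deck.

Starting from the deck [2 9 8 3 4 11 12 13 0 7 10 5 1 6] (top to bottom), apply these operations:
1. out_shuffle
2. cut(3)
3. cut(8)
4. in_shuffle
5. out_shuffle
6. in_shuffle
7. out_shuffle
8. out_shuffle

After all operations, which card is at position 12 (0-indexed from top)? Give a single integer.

After op 1 (out_shuffle): [2 13 9 0 8 7 3 10 4 5 11 1 12 6]
After op 2 (cut(3)): [0 8 7 3 10 4 5 11 1 12 6 2 13 9]
After op 3 (cut(8)): [1 12 6 2 13 9 0 8 7 3 10 4 5 11]
After op 4 (in_shuffle): [8 1 7 12 3 6 10 2 4 13 5 9 11 0]
After op 5 (out_shuffle): [8 2 1 4 7 13 12 5 3 9 6 11 10 0]
After op 6 (in_shuffle): [5 8 3 2 9 1 6 4 11 7 10 13 0 12]
After op 7 (out_shuffle): [5 4 8 11 3 7 2 10 9 13 1 0 6 12]
After op 8 (out_shuffle): [5 10 4 9 8 13 11 1 3 0 7 6 2 12]
Position 12: card 2.

Answer: 2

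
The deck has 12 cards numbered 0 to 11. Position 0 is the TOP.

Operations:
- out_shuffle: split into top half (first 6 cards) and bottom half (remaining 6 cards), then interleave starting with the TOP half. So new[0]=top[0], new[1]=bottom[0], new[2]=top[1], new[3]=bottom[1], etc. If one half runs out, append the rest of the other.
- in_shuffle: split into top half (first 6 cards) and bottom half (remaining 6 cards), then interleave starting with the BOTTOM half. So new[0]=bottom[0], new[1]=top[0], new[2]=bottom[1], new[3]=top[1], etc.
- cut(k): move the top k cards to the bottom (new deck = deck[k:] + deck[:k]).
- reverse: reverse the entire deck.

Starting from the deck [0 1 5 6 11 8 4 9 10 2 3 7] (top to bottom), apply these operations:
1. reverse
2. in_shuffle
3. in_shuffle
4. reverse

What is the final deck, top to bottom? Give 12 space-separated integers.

Answer: 2 4 6 0 3 9 11 1 7 10 8 5

Derivation:
After op 1 (reverse): [7 3 2 10 9 4 8 11 6 5 1 0]
After op 2 (in_shuffle): [8 7 11 3 6 2 5 10 1 9 0 4]
After op 3 (in_shuffle): [5 8 10 7 1 11 9 3 0 6 4 2]
After op 4 (reverse): [2 4 6 0 3 9 11 1 7 10 8 5]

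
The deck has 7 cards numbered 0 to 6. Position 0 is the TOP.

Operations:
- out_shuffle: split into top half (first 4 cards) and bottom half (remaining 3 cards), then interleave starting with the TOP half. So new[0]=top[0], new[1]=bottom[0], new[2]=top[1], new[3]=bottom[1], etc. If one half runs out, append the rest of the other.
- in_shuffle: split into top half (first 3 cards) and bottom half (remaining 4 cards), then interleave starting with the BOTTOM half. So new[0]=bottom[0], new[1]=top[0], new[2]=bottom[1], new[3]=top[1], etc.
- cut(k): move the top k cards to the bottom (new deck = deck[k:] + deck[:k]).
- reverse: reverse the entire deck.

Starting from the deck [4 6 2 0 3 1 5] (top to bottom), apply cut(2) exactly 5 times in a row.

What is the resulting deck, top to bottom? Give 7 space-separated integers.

After op 1 (cut(2)): [2 0 3 1 5 4 6]
After op 2 (cut(2)): [3 1 5 4 6 2 0]
After op 3 (cut(2)): [5 4 6 2 0 3 1]
After op 4 (cut(2)): [6 2 0 3 1 5 4]
After op 5 (cut(2)): [0 3 1 5 4 6 2]

Answer: 0 3 1 5 4 6 2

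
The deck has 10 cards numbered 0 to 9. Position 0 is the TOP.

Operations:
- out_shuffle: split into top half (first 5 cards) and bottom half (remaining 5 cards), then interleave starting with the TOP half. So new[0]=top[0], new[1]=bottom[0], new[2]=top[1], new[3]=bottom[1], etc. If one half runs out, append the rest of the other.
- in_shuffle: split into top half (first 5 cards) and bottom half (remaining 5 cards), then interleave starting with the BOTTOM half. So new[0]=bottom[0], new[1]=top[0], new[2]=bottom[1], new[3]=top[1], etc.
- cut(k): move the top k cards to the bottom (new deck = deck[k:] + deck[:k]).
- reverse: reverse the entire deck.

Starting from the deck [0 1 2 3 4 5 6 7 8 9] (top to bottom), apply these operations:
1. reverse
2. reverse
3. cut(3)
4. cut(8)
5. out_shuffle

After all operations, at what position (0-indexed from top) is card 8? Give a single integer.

Answer: 5

Derivation:
After op 1 (reverse): [9 8 7 6 5 4 3 2 1 0]
After op 2 (reverse): [0 1 2 3 4 5 6 7 8 9]
After op 3 (cut(3)): [3 4 5 6 7 8 9 0 1 2]
After op 4 (cut(8)): [1 2 3 4 5 6 7 8 9 0]
After op 5 (out_shuffle): [1 6 2 7 3 8 4 9 5 0]
Card 8 is at position 5.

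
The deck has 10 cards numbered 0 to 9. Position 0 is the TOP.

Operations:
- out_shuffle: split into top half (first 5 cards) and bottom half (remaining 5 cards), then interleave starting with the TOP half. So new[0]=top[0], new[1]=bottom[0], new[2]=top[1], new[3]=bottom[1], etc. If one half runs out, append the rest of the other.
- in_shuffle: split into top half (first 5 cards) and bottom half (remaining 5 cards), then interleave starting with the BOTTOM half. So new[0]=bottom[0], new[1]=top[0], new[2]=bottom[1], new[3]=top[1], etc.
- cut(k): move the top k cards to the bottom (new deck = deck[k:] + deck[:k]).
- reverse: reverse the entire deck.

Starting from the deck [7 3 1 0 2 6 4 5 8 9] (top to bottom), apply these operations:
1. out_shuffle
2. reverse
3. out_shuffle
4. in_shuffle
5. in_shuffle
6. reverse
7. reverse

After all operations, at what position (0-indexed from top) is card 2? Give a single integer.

Answer: 0

Derivation:
After op 1 (out_shuffle): [7 6 3 4 1 5 0 8 2 9]
After op 2 (reverse): [9 2 8 0 5 1 4 3 6 7]
After op 3 (out_shuffle): [9 1 2 4 8 3 0 6 5 7]
After op 4 (in_shuffle): [3 9 0 1 6 2 5 4 7 8]
After op 5 (in_shuffle): [2 3 5 9 4 0 7 1 8 6]
After op 6 (reverse): [6 8 1 7 0 4 9 5 3 2]
After op 7 (reverse): [2 3 5 9 4 0 7 1 8 6]
Card 2 is at position 0.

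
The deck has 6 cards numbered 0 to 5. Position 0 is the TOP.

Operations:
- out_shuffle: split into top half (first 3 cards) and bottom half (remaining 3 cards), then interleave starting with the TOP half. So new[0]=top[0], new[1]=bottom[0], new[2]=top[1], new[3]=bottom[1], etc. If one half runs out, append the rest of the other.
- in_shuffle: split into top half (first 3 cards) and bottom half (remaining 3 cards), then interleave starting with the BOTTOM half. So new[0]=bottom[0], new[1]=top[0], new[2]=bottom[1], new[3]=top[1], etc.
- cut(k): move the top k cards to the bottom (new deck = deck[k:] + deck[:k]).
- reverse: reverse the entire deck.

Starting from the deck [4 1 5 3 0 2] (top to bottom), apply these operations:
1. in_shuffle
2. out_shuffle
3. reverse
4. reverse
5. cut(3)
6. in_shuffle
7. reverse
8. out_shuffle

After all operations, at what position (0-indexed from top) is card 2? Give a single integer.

After op 1 (in_shuffle): [3 4 0 1 2 5]
After op 2 (out_shuffle): [3 1 4 2 0 5]
After op 3 (reverse): [5 0 2 4 1 3]
After op 4 (reverse): [3 1 4 2 0 5]
After op 5 (cut(3)): [2 0 5 3 1 4]
After op 6 (in_shuffle): [3 2 1 0 4 5]
After op 7 (reverse): [5 4 0 1 2 3]
After op 8 (out_shuffle): [5 1 4 2 0 3]
Card 2 is at position 3.

Answer: 3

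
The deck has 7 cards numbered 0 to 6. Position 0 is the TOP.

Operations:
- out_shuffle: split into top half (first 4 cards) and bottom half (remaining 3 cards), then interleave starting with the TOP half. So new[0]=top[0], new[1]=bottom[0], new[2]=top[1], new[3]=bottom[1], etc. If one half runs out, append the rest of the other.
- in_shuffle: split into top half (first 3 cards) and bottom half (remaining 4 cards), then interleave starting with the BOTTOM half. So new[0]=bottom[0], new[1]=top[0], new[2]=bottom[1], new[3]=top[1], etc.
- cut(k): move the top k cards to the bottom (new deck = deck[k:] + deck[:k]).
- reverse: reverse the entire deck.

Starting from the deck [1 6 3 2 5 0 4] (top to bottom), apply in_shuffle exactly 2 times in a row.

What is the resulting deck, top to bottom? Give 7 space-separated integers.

After op 1 (in_shuffle): [2 1 5 6 0 3 4]
After op 2 (in_shuffle): [6 2 0 1 3 5 4]

Answer: 6 2 0 1 3 5 4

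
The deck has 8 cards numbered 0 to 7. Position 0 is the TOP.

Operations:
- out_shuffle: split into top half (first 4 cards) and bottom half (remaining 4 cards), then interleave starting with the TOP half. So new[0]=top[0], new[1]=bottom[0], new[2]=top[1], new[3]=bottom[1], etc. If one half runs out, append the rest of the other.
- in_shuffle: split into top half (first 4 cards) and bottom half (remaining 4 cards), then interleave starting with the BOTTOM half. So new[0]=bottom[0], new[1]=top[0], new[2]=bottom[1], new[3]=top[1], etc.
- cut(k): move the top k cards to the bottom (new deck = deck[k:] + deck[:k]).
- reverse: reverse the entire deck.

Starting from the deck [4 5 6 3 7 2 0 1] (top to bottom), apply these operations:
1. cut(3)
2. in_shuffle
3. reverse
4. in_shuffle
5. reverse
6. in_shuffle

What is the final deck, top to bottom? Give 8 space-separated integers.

Answer: 6 5 4 1 0 2 7 3

Derivation:
After op 1 (cut(3)): [3 7 2 0 1 4 5 6]
After op 2 (in_shuffle): [1 3 4 7 5 2 6 0]
After op 3 (reverse): [0 6 2 5 7 4 3 1]
After op 4 (in_shuffle): [7 0 4 6 3 2 1 5]
After op 5 (reverse): [5 1 2 3 6 4 0 7]
After op 6 (in_shuffle): [6 5 4 1 0 2 7 3]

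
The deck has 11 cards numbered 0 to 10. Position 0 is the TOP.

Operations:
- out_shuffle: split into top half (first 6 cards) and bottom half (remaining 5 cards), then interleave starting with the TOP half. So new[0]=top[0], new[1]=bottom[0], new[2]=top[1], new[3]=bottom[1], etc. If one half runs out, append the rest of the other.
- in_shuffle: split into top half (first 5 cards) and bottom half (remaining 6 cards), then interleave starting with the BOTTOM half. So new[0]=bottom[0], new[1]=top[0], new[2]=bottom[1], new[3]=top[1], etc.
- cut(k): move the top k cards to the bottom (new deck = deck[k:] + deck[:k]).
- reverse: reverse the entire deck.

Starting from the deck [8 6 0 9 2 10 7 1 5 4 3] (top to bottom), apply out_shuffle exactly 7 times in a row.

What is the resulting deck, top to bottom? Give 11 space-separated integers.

Answer: 8 5 10 0 3 1 2 6 4 7 9

Derivation:
After op 1 (out_shuffle): [8 7 6 1 0 5 9 4 2 3 10]
After op 2 (out_shuffle): [8 9 7 4 6 2 1 3 0 10 5]
After op 3 (out_shuffle): [8 1 9 3 7 0 4 10 6 5 2]
After op 4 (out_shuffle): [8 4 1 10 9 6 3 5 7 2 0]
After op 5 (out_shuffle): [8 3 4 5 1 7 10 2 9 0 6]
After op 6 (out_shuffle): [8 10 3 2 4 9 5 0 1 6 7]
After op 7 (out_shuffle): [8 5 10 0 3 1 2 6 4 7 9]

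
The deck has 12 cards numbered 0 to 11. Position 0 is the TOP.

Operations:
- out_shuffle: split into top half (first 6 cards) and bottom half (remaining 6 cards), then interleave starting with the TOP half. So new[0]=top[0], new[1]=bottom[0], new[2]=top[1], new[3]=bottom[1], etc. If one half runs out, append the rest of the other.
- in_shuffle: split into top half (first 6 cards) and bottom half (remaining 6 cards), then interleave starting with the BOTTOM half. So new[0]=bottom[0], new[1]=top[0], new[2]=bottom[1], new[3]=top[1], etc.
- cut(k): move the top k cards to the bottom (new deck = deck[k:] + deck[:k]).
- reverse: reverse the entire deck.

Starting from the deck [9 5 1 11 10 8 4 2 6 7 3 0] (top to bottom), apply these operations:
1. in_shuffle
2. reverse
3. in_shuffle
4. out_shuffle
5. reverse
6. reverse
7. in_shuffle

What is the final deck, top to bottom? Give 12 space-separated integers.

Answer: 0 1 11 2 5 8 4 3 10 6 7 9

Derivation:
After op 1 (in_shuffle): [4 9 2 5 6 1 7 11 3 10 0 8]
After op 2 (reverse): [8 0 10 3 11 7 1 6 5 2 9 4]
After op 3 (in_shuffle): [1 8 6 0 5 10 2 3 9 11 4 7]
After op 4 (out_shuffle): [1 2 8 3 6 9 0 11 5 4 10 7]
After op 5 (reverse): [7 10 4 5 11 0 9 6 3 8 2 1]
After op 6 (reverse): [1 2 8 3 6 9 0 11 5 4 10 7]
After op 7 (in_shuffle): [0 1 11 2 5 8 4 3 10 6 7 9]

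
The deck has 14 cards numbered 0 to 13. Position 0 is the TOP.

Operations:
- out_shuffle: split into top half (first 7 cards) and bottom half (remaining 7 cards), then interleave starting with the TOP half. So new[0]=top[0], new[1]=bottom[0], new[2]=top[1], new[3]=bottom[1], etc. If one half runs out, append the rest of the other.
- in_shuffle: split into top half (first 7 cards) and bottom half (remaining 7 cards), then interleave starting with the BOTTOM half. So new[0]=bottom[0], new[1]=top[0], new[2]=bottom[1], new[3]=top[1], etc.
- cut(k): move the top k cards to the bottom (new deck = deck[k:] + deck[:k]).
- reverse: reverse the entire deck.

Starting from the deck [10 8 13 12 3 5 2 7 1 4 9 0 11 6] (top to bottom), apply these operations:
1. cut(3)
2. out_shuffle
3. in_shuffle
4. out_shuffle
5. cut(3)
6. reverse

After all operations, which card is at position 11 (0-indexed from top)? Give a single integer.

After op 1 (cut(3)): [12 3 5 2 7 1 4 9 0 11 6 10 8 13]
After op 2 (out_shuffle): [12 9 3 0 5 11 2 6 7 10 1 8 4 13]
After op 3 (in_shuffle): [6 12 7 9 10 3 1 0 8 5 4 11 13 2]
After op 4 (out_shuffle): [6 0 12 8 7 5 9 4 10 11 3 13 1 2]
After op 5 (cut(3)): [8 7 5 9 4 10 11 3 13 1 2 6 0 12]
After op 6 (reverse): [12 0 6 2 1 13 3 11 10 4 9 5 7 8]
Position 11: card 5.

Answer: 5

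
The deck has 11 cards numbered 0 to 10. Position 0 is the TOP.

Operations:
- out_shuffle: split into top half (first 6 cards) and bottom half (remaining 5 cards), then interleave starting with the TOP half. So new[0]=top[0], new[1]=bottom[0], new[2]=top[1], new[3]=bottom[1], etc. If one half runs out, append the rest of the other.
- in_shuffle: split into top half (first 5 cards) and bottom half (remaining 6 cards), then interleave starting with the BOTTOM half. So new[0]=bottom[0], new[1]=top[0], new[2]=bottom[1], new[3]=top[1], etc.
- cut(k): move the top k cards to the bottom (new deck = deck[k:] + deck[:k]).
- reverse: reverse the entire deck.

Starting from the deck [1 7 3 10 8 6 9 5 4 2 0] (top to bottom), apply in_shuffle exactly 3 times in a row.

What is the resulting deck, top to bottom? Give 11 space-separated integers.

After op 1 (in_shuffle): [6 1 9 7 5 3 4 10 2 8 0]
After op 2 (in_shuffle): [3 6 4 1 10 9 2 7 8 5 0]
After op 3 (in_shuffle): [9 3 2 6 7 4 8 1 5 10 0]

Answer: 9 3 2 6 7 4 8 1 5 10 0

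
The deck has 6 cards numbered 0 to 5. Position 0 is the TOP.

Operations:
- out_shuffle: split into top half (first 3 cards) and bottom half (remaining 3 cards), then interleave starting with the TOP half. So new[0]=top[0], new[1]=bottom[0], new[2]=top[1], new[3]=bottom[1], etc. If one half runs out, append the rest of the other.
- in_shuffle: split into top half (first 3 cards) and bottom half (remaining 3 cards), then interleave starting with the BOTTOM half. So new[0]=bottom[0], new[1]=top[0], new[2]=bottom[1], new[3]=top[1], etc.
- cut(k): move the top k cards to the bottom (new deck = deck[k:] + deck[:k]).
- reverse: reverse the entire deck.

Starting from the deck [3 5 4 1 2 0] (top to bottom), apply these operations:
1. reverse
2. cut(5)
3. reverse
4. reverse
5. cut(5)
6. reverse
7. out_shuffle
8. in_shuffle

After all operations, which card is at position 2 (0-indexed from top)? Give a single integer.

Answer: 2

Derivation:
After op 1 (reverse): [0 2 1 4 5 3]
After op 2 (cut(5)): [3 0 2 1 4 5]
After op 3 (reverse): [5 4 1 2 0 3]
After op 4 (reverse): [3 0 2 1 4 5]
After op 5 (cut(5)): [5 3 0 2 1 4]
After op 6 (reverse): [4 1 2 0 3 5]
After op 7 (out_shuffle): [4 0 1 3 2 5]
After op 8 (in_shuffle): [3 4 2 0 5 1]
Position 2: card 2.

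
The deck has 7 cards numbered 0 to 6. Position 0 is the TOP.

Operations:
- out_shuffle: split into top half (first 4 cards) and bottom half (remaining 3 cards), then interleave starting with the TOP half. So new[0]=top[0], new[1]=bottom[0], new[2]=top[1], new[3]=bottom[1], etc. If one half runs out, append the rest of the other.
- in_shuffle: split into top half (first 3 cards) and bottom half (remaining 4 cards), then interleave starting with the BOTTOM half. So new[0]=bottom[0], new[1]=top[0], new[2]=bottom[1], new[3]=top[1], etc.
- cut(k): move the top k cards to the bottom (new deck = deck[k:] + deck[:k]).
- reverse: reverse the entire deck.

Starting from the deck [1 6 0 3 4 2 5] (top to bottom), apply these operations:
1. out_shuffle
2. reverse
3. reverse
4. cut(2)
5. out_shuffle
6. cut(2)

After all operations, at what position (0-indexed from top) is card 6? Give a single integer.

Answer: 5

Derivation:
After op 1 (out_shuffle): [1 4 6 2 0 5 3]
After op 2 (reverse): [3 5 0 2 6 4 1]
After op 3 (reverse): [1 4 6 2 0 5 3]
After op 4 (cut(2)): [6 2 0 5 3 1 4]
After op 5 (out_shuffle): [6 3 2 1 0 4 5]
After op 6 (cut(2)): [2 1 0 4 5 6 3]
Card 6 is at position 5.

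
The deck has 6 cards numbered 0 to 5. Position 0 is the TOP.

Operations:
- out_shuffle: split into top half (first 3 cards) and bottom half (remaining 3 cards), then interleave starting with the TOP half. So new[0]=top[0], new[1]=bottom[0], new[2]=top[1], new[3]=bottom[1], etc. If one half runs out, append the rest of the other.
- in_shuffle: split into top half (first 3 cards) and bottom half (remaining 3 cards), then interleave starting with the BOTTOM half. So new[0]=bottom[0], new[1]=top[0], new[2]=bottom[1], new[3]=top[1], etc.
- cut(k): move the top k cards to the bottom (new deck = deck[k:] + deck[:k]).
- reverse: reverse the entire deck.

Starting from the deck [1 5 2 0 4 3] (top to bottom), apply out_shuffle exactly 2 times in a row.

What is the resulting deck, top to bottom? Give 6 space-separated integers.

Answer: 1 4 0 2 5 3

Derivation:
After op 1 (out_shuffle): [1 0 5 4 2 3]
After op 2 (out_shuffle): [1 4 0 2 5 3]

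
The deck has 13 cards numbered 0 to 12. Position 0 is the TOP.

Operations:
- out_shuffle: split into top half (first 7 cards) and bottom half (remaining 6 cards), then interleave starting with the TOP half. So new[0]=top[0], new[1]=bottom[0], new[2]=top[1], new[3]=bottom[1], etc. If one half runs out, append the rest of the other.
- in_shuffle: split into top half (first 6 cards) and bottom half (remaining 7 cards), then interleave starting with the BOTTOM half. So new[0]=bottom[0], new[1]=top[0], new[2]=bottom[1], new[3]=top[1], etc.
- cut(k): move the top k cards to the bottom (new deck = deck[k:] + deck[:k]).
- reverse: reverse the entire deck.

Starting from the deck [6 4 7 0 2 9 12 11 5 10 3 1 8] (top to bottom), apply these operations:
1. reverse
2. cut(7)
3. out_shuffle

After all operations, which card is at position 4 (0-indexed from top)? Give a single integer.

Answer: 0

Derivation:
After op 1 (reverse): [8 1 3 10 5 11 12 9 2 0 7 4 6]
After op 2 (cut(7)): [9 2 0 7 4 6 8 1 3 10 5 11 12]
After op 3 (out_shuffle): [9 1 2 3 0 10 7 5 4 11 6 12 8]
Position 4: card 0.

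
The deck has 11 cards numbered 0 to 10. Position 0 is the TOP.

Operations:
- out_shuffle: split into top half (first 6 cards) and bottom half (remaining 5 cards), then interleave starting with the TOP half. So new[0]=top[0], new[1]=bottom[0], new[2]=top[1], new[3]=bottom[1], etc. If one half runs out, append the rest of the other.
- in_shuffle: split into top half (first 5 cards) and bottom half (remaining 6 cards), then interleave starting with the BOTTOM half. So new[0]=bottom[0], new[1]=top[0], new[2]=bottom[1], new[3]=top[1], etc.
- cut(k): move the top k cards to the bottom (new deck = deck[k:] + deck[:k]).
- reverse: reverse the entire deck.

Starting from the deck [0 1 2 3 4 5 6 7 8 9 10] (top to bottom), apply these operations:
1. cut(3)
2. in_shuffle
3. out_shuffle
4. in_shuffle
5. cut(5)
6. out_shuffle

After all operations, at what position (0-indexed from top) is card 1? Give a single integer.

Answer: 1

Derivation:
After op 1 (cut(3)): [3 4 5 6 7 8 9 10 0 1 2]
After op 2 (in_shuffle): [8 3 9 4 10 5 0 6 1 7 2]
After op 3 (out_shuffle): [8 0 3 6 9 1 4 7 10 2 5]
After op 4 (in_shuffle): [1 8 4 0 7 3 10 6 2 9 5]
After op 5 (cut(5)): [3 10 6 2 9 5 1 8 4 0 7]
After op 6 (out_shuffle): [3 1 10 8 6 4 2 0 9 7 5]
Card 1 is at position 1.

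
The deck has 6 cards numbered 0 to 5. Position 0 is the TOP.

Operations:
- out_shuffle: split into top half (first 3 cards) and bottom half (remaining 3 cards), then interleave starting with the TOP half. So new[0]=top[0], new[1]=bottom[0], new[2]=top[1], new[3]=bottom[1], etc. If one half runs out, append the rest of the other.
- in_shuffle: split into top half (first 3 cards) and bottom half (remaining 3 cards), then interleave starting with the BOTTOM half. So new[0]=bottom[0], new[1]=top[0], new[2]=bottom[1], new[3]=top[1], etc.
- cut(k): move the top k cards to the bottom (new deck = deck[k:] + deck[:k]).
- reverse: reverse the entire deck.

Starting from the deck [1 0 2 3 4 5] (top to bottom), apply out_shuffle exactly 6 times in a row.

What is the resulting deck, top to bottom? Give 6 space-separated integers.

After op 1 (out_shuffle): [1 3 0 4 2 5]
After op 2 (out_shuffle): [1 4 3 2 0 5]
After op 3 (out_shuffle): [1 2 4 0 3 5]
After op 4 (out_shuffle): [1 0 2 3 4 5]
After op 5 (out_shuffle): [1 3 0 4 2 5]
After op 6 (out_shuffle): [1 4 3 2 0 5]

Answer: 1 4 3 2 0 5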